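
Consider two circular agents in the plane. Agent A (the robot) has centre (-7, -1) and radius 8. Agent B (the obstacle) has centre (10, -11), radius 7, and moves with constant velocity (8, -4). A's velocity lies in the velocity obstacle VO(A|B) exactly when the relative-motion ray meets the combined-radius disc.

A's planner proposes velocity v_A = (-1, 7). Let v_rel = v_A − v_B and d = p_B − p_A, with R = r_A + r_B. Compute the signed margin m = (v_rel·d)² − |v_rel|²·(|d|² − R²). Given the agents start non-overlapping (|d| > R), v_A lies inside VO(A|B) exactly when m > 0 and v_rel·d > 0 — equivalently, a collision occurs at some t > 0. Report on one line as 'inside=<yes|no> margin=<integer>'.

d = (17, -10),  |d|² = 389;  R = 8+7 = 15,  c = 389−15² = 164
v_rel = (-9, 11),  |v_rel|² = 202;  v_rel·d = (-9)·(17) + (11)·(-10) = -263
202·t² + 526·t + 164 = 0  ⇒  m = (-263)² − 202·164 = 36041
m = 36041 > 0,  v_rel·d = -263 < 0  ⇒  outside

inside=no margin=36041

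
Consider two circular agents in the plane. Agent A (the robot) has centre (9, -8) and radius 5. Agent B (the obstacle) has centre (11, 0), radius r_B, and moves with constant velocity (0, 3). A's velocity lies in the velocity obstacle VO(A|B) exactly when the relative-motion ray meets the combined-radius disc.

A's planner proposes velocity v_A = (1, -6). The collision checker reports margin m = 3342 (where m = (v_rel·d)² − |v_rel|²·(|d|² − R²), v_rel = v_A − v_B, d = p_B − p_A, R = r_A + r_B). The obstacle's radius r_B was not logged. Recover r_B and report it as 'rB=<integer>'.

m = 3342
d = (2, 8);  v_rel = (1, -9),  |v_rel|² = 82
v_rel×d = (1)·(8) − (-9)·(2) = 26
since m = R²·82 − 26²:  R² = (676 + 3342) / 82 = 49
R = √49 = 7  ⇒  r_B = 7 − 5 = 2

rB=2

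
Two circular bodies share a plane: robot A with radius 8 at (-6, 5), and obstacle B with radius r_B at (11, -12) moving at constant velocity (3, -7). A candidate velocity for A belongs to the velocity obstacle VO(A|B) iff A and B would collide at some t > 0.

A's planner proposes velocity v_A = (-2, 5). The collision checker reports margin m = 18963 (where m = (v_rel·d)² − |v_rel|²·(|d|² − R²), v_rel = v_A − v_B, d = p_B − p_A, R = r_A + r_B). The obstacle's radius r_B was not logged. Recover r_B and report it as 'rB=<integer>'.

m = 18963
d = (17, -17);  v_rel = (-5, 12),  |v_rel|² = 169
v_rel×d = (-5)·(-17) − (12)·(17) = -119
since m = R²·169 − (-119)²:  R² = (14161 + 18963) / 169 = 196
R = √196 = 14  ⇒  r_B = 14 − 8 = 6

rB=6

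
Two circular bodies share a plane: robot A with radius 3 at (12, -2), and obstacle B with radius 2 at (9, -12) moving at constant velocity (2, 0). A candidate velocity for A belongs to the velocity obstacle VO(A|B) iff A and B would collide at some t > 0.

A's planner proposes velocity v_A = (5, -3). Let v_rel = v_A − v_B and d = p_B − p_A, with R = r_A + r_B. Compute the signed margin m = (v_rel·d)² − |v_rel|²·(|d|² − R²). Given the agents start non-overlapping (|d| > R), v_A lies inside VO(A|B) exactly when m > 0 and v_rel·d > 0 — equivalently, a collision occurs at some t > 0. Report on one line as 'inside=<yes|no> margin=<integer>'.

d = (-3, -10),  |d|² = 109;  R = 3+2 = 5,  c = 109−5² = 84
v_rel = (3, -3),  |v_rel|² = 18;  v_rel·d = (3)·(-3) + (-3)·(-10) = 21
18·t² − 42·t + 84 = 0  ⇒  m = 21² − 18·84 = -1071
m = -1071 < 0,  v_rel·d = 21 > 0  ⇒  outside

inside=no margin=-1071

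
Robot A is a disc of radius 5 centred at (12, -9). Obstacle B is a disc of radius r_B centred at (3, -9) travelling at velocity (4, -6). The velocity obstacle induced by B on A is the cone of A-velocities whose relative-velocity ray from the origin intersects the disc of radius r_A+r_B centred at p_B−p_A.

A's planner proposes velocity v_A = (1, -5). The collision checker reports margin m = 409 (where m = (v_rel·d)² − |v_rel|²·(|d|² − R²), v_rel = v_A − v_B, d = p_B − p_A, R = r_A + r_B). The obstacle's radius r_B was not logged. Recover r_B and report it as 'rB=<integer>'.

m = 409
d = (-9, 0);  v_rel = (-3, 1),  |v_rel|² = 10
v_rel×d = (-3)·(0) − (1)·(-9) = 9
since m = R²·10 − 9²:  R² = (81 + 409) / 10 = 49
R = √49 = 7  ⇒  r_B = 7 − 5 = 2

rB=2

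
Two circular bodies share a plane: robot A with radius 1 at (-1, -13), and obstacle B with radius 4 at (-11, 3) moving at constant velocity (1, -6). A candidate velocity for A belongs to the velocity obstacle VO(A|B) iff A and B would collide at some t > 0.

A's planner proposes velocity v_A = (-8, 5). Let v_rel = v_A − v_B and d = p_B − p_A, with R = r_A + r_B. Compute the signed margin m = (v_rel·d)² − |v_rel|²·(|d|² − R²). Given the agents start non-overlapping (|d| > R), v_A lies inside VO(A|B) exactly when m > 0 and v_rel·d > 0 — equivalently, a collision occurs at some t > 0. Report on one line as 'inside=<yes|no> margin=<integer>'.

d = (-10, 16),  |d|² = 356;  R = 1+4 = 5,  c = 356−5² = 331
v_rel = (-9, 11),  |v_rel|² = 202;  v_rel·d = (-9)·(-10) + (11)·(16) = 266
202·t² − 532·t + 331 = 0  ⇒  m = 266² − 202·331 = 3894
m = 3894 > 0,  v_rel·d = 266 > 0  ⇒  inside

inside=yes margin=3894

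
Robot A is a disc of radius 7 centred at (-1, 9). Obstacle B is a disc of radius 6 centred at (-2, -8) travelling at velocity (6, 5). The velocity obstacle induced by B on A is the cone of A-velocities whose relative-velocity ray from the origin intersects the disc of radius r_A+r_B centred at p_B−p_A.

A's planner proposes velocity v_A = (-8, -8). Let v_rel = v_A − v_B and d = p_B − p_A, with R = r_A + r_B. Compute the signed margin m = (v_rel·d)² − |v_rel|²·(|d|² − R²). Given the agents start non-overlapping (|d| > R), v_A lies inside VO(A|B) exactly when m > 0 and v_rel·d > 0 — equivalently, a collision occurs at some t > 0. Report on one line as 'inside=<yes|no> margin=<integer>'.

d = (-1, -17),  |d|² = 290;  R = 7+6 = 13,  c = 290−13² = 121
v_rel = (-14, -13),  |v_rel|² = 365;  v_rel·d = (-14)·(-1) + (-13)·(-17) = 235
365·t² − 470·t + 121 = 0  ⇒  m = 235² − 365·121 = 11060
m = 11060 > 0,  v_rel·d = 235 > 0  ⇒  inside

inside=yes margin=11060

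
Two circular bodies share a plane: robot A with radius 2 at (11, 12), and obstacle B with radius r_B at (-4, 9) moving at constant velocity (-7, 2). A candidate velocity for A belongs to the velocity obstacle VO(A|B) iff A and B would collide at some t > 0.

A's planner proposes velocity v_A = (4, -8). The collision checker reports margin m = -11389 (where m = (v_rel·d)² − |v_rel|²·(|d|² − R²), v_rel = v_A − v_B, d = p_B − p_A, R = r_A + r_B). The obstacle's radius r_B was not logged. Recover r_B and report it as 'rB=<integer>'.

m = -11389
d = (-15, -3);  v_rel = (11, -10),  |v_rel|² = 221
v_rel×d = (11)·(-3) − (-10)·(-15) = -183
since m = R²·221 − (-183)²:  R² = (33489 + -11389) / 221 = 100
R = √100 = 10  ⇒  r_B = 10 − 2 = 8

rB=8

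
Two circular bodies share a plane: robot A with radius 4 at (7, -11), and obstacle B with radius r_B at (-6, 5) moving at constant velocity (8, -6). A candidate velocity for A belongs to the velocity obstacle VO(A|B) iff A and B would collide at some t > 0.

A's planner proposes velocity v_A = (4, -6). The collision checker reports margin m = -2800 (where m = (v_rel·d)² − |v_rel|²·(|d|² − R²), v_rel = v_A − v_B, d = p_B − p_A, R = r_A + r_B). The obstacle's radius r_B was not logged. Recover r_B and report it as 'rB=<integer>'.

m = -2800
d = (-13, 16);  v_rel = (-4, 0),  |v_rel|² = 16
v_rel×d = (-4)·(16) − (0)·(-13) = -64
since m = R²·16 − (-64)²:  R² = (4096 + -2800) / 16 = 81
R = √81 = 9  ⇒  r_B = 9 − 4 = 5

rB=5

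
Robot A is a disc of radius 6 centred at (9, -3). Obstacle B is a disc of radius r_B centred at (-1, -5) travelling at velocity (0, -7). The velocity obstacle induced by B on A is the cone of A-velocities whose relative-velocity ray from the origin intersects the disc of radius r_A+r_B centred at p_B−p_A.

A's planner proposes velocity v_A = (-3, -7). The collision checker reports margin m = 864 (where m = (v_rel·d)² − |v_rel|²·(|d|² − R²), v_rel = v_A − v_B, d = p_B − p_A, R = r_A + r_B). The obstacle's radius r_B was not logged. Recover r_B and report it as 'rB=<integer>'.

m = 864
d = (-10, -2);  v_rel = (-3, 0),  |v_rel|² = 9
v_rel×d = (-3)·(-2) − (0)·(-10) = 6
since m = R²·9 − 6²:  R² = (36 + 864) / 9 = 100
R = √100 = 10  ⇒  r_B = 10 − 6 = 4

rB=4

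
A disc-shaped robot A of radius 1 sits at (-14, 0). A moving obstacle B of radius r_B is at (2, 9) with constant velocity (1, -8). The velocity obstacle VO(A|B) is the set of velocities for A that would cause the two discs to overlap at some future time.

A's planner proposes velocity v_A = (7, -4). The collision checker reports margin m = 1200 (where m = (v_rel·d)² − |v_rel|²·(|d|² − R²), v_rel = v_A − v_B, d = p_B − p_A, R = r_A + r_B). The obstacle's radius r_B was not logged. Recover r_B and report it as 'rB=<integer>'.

m = 1200
d = (16, 9);  v_rel = (6, 4),  |v_rel|² = 52
v_rel×d = (6)·(9) − (4)·(16) = -10
since m = R²·52 − (-10)²:  R² = (100 + 1200) / 52 = 25
R = √25 = 5  ⇒  r_B = 5 − 1 = 4

rB=4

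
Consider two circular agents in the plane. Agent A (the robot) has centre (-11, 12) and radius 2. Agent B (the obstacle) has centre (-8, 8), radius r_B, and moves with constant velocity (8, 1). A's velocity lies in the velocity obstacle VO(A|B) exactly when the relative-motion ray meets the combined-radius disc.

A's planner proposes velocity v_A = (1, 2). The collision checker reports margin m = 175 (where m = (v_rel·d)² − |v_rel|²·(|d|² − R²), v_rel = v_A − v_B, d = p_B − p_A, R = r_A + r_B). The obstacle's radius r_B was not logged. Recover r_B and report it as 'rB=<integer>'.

m = 175
d = (3, -4);  v_rel = (-7, 1),  |v_rel|² = 50
v_rel×d = (-7)·(-4) − (1)·(3) = 25
since m = R²·50 − 25²:  R² = (625 + 175) / 50 = 16
R = √16 = 4  ⇒  r_B = 4 − 2 = 2

rB=2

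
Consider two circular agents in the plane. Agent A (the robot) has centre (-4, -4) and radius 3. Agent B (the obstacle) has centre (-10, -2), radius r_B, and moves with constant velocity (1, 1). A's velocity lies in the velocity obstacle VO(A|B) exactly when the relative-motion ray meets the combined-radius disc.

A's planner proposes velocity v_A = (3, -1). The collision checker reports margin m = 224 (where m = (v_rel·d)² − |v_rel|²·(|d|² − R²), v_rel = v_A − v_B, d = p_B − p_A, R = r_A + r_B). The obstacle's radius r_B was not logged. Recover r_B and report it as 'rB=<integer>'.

m = 224
d = (-6, 2);  v_rel = (2, -2),  |v_rel|² = 8
v_rel×d = (2)·(2) − (-2)·(-6) = -8
since m = R²·8 − (-8)²:  R² = (64 + 224) / 8 = 36
R = √36 = 6  ⇒  r_B = 6 − 3 = 3

rB=3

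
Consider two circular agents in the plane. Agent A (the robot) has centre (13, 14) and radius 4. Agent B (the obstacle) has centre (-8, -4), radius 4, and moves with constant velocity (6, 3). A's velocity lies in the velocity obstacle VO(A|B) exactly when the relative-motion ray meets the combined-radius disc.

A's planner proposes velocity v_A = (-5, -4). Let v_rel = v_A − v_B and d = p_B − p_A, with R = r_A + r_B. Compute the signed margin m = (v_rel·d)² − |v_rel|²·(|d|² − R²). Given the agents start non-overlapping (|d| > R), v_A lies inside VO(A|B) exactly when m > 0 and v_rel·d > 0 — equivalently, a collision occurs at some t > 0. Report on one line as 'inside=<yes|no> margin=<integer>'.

d = (-21, -18),  |d|² = 765;  R = 4+4 = 8,  c = 765−8² = 701
v_rel = (-11, -7),  |v_rel|² = 170;  v_rel·d = (-11)·(-21) + (-7)·(-18) = 357
170·t² − 714·t + 701 = 0  ⇒  m = 357² − 170·701 = 8279
m = 8279 > 0,  v_rel·d = 357 > 0  ⇒  inside

inside=yes margin=8279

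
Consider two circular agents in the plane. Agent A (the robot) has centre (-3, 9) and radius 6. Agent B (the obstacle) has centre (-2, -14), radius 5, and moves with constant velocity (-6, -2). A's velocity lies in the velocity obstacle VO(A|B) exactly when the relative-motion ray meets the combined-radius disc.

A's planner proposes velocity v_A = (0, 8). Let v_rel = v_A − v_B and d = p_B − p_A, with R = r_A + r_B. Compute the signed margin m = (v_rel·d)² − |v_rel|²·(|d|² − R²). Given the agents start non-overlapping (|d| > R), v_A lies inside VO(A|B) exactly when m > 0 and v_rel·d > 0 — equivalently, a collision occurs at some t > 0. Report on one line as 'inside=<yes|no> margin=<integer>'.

d = (1, -23),  |d|² = 530;  R = 6+5 = 11,  c = 530−11² = 409
v_rel = (6, 10),  |v_rel|² = 136;  v_rel·d = (6)·(1) + (10)·(-23) = -224
136·t² + 448·t + 409 = 0  ⇒  m = (-224)² − 136·409 = -5448
m = -5448 < 0,  v_rel·d = -224 < 0  ⇒  outside

inside=no margin=-5448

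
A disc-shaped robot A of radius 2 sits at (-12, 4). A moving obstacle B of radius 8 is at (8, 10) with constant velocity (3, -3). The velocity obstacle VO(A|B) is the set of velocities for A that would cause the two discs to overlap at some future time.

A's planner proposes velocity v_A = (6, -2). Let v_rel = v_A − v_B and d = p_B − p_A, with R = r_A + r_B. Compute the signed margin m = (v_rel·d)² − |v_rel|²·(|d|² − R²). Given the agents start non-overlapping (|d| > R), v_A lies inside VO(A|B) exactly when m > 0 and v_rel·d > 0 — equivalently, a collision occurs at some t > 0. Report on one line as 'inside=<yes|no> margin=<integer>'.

d = (20, 6),  |d|² = 436;  R = 2+8 = 10,  c = 436−10² = 336
v_rel = (3, 1),  |v_rel|² = 10;  v_rel·d = (3)·(20) + (1)·(6) = 66
10·t² − 132·t + 336 = 0  ⇒  m = 66² − 10·336 = 996
m = 996 > 0,  v_rel·d = 66 > 0  ⇒  inside

inside=yes margin=996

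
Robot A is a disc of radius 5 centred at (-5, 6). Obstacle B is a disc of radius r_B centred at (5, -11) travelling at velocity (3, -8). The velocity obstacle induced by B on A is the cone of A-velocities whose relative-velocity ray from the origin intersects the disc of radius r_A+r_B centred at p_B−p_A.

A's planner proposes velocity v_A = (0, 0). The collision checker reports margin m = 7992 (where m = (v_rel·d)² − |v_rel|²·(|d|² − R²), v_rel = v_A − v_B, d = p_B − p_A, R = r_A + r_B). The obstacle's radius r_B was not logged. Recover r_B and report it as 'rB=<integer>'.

m = 7992
d = (10, -17);  v_rel = (-3, 8),  |v_rel|² = 73
v_rel×d = (-3)·(-17) − (8)·(10) = -29
since m = R²·73 − (-29)²:  R² = (841 + 7992) / 73 = 121
R = √121 = 11  ⇒  r_B = 11 − 5 = 6

rB=6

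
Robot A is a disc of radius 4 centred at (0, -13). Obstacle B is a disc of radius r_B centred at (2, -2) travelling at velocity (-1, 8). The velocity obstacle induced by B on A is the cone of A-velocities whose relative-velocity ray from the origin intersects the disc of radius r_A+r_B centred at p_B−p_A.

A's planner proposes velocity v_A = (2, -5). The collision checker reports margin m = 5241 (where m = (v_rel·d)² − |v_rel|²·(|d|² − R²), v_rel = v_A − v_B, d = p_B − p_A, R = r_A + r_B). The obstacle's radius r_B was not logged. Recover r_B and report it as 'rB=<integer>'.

m = 5241
d = (2, 11);  v_rel = (3, -13),  |v_rel|² = 178
v_rel×d = (3)·(11) − (-13)·(2) = 59
since m = R²·178 − 59²:  R² = (3481 + 5241) / 178 = 49
R = √49 = 7  ⇒  r_B = 7 − 4 = 3

rB=3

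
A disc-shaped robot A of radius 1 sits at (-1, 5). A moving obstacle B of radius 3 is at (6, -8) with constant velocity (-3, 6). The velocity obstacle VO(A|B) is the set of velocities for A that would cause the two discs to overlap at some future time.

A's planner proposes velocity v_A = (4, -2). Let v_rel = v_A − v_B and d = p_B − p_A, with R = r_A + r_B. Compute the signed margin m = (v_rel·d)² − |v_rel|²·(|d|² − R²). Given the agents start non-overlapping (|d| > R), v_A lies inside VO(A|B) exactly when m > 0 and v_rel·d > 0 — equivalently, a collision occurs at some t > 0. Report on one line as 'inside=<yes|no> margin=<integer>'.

d = (7, -13),  |d|² = 218;  R = 1+3 = 4,  c = 218−4² = 202
v_rel = (7, -8),  |v_rel|² = 113;  v_rel·d = (7)·(7) + (-8)·(-13) = 153
113·t² − 306·t + 202 = 0  ⇒  m = 153² − 113·202 = 583
m = 583 > 0,  v_rel·d = 153 > 0  ⇒  inside

inside=yes margin=583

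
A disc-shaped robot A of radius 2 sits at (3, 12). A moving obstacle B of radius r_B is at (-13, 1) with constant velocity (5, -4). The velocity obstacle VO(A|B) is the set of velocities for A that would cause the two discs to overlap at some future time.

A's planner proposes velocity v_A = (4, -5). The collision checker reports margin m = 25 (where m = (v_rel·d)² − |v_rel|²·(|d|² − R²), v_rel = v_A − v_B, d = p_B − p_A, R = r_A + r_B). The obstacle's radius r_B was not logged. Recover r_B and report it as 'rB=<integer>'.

m = 25
d = (-16, -11);  v_rel = (-1, -1),  |v_rel|² = 2
v_rel×d = (-1)·(-11) − (-1)·(-16) = -5
since m = R²·2 − (-5)²:  R² = (25 + 25) / 2 = 25
R = √25 = 5  ⇒  r_B = 5 − 2 = 3

rB=3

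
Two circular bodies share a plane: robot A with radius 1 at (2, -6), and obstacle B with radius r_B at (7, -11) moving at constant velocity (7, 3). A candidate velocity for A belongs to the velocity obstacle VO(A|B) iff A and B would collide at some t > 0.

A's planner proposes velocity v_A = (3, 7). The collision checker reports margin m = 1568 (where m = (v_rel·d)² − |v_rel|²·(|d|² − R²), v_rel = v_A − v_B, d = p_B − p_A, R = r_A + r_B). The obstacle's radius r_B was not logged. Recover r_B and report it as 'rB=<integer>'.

m = 1568
d = (5, -5);  v_rel = (-4, 4),  |v_rel|² = 32
v_rel×d = (-4)·(-5) − (4)·(5) = 0
since m = R²·32 − 0²:  R² = (0 + 1568) / 32 = 49
R = √49 = 7  ⇒  r_B = 7 − 1 = 6

rB=6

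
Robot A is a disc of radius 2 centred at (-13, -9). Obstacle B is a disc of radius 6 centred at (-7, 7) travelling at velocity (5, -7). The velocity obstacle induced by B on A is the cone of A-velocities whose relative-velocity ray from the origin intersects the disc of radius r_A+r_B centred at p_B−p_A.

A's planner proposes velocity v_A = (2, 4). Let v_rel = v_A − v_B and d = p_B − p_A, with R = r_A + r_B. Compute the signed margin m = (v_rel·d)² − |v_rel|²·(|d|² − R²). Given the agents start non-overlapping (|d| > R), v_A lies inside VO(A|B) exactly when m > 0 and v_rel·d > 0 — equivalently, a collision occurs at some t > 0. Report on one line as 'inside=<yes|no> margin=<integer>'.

d = (6, 16),  |d|² = 292;  R = 2+6 = 8,  c = 292−8² = 228
v_rel = (-3, 11),  |v_rel|² = 130;  v_rel·d = (-3)·(6) + (11)·(16) = 158
130·t² − 316·t + 228 = 0  ⇒  m = 158² − 130·228 = -4676
m = -4676 < 0,  v_rel·d = 158 > 0  ⇒  outside

inside=no margin=-4676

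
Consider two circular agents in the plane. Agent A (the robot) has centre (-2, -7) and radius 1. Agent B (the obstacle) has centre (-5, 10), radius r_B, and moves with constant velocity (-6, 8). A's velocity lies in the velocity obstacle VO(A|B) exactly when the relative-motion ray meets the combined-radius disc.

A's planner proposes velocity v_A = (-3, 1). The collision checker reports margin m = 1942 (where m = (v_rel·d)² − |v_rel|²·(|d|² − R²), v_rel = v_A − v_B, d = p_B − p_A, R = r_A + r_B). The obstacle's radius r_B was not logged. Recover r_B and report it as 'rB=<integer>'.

m = 1942
d = (-3, 17);  v_rel = (3, -7),  |v_rel|² = 58
v_rel×d = (3)·(17) − (-7)·(-3) = 30
since m = R²·58 − 30²:  R² = (900 + 1942) / 58 = 49
R = √49 = 7  ⇒  r_B = 7 − 1 = 6

rB=6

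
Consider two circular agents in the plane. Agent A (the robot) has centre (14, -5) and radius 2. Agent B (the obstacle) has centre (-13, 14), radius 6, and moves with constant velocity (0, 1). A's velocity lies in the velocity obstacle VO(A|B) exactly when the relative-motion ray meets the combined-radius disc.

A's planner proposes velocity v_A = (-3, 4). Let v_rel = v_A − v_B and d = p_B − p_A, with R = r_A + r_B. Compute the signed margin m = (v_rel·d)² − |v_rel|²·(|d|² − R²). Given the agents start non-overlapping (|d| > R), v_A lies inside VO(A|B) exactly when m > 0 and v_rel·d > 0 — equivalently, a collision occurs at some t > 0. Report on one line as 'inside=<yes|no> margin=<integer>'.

d = (-27, 19),  |d|² = 1090;  R = 2+6 = 8,  c = 1090−8² = 1026
v_rel = (-3, 3),  |v_rel|² = 18;  v_rel·d = (-3)·(-27) + (3)·(19) = 138
18·t² − 276·t + 1026 = 0  ⇒  m = 138² − 18·1026 = 576
m = 576 > 0,  v_rel·d = 138 > 0  ⇒  inside

inside=yes margin=576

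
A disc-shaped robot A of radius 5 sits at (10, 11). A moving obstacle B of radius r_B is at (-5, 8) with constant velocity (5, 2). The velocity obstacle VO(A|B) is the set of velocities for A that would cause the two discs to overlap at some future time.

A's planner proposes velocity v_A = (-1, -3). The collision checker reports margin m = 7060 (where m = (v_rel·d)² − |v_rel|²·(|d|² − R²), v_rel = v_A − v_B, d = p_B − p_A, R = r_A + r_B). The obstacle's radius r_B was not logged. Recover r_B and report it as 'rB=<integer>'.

m = 7060
d = (-15, -3);  v_rel = (-6, -5),  |v_rel|² = 61
v_rel×d = (-6)·(-3) − (-5)·(-15) = -57
since m = R²·61 − (-57)²:  R² = (3249 + 7060) / 61 = 169
R = √169 = 13  ⇒  r_B = 13 − 5 = 8

rB=8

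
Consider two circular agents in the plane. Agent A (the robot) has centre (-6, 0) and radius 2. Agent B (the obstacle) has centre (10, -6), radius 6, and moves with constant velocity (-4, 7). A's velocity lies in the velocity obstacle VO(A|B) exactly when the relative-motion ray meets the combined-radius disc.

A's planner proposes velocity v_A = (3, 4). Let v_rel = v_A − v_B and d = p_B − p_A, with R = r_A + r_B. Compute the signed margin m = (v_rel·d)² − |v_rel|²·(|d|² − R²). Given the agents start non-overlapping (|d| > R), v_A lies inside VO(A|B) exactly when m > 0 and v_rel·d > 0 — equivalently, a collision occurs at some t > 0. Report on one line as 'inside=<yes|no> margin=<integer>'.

d = (16, -6),  |d|² = 292;  R = 2+6 = 8,  c = 292−8² = 228
v_rel = (7, -3),  |v_rel|² = 58;  v_rel·d = (7)·(16) + (-3)·(-6) = 130
58·t² − 260·t + 228 = 0  ⇒  m = 130² − 58·228 = 3676
m = 3676 > 0,  v_rel·d = 130 > 0  ⇒  inside

inside=yes margin=3676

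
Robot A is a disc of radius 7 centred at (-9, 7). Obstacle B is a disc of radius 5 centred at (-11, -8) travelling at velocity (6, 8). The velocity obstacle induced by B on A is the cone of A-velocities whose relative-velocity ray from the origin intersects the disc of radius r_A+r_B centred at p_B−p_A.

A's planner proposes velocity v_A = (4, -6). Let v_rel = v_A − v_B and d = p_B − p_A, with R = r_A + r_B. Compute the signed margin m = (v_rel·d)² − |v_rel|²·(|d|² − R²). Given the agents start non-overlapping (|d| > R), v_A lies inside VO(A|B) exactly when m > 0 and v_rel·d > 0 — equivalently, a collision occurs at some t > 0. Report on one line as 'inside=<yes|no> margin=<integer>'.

d = (-2, -15),  |d|² = 229;  R = 7+5 = 12,  c = 229−12² = 85
v_rel = (-2, -14),  |v_rel|² = 200;  v_rel·d = (-2)·(-2) + (-14)·(-15) = 214
200·t² − 428·t + 85 = 0  ⇒  m = 214² − 200·85 = 28796
m = 28796 > 0,  v_rel·d = 214 > 0  ⇒  inside

inside=yes margin=28796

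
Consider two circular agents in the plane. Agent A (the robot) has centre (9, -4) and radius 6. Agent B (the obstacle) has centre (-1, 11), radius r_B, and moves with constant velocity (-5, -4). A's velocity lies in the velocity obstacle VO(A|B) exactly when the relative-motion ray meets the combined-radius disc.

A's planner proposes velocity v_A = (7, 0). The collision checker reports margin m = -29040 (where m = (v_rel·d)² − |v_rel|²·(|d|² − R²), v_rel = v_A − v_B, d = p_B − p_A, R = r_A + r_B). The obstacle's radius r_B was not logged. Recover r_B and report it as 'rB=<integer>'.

m = -29040
d = (-10, 15);  v_rel = (12, 4),  |v_rel|² = 160
v_rel×d = (12)·(15) − (4)·(-10) = 220
since m = R²·160 − 220²:  R² = (48400 + -29040) / 160 = 121
R = √121 = 11  ⇒  r_B = 11 − 6 = 5

rB=5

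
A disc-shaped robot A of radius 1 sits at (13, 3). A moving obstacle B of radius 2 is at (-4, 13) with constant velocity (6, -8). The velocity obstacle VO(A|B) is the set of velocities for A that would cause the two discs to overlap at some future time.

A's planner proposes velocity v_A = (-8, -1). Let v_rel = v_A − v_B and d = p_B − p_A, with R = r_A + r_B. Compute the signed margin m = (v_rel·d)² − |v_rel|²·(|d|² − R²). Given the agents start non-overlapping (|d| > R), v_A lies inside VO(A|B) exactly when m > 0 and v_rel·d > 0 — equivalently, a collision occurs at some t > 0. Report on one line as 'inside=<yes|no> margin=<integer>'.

d = (-17, 10),  |d|² = 389;  R = 1+2 = 3,  c = 389−3² = 380
v_rel = (-14, 7),  |v_rel|² = 245;  v_rel·d = (-14)·(-17) + (7)·(10) = 308
245·t² − 616·t + 380 = 0  ⇒  m = 308² − 245·380 = 1764
m = 1764 > 0,  v_rel·d = 308 > 0  ⇒  inside

inside=yes margin=1764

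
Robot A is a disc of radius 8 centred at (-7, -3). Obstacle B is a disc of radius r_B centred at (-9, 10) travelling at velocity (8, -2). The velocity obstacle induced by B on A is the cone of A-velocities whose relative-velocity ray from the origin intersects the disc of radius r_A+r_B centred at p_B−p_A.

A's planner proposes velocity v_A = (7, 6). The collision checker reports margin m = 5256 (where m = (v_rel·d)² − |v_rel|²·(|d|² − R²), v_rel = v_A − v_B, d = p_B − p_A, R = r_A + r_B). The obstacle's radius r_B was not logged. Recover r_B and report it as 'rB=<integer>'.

m = 5256
d = (-2, 13);  v_rel = (-1, 8),  |v_rel|² = 65
v_rel×d = (-1)·(13) − (8)·(-2) = 3
since m = R²·65 − 3²:  R² = (9 + 5256) / 65 = 81
R = √81 = 9  ⇒  r_B = 9 − 8 = 1

rB=1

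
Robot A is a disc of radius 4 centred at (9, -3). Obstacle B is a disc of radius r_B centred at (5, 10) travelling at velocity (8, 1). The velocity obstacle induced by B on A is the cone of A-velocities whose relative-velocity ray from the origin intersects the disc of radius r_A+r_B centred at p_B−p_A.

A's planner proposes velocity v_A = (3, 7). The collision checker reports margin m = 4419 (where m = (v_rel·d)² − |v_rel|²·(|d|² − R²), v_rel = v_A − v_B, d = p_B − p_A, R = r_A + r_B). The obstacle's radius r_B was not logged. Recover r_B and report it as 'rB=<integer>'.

m = 4419
d = (-4, 13);  v_rel = (-5, 6),  |v_rel|² = 61
v_rel×d = (-5)·(13) − (6)·(-4) = -41
since m = R²·61 − (-41)²:  R² = (1681 + 4419) / 61 = 100
R = √100 = 10  ⇒  r_B = 10 − 4 = 6

rB=6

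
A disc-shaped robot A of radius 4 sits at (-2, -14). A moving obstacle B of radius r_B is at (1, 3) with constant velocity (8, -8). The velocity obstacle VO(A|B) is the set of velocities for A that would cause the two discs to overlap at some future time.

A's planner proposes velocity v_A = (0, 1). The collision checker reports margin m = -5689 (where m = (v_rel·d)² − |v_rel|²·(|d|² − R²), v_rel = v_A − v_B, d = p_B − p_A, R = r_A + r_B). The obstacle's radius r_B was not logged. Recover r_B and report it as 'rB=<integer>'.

m = -5689
d = (3, 17);  v_rel = (-8, 9),  |v_rel|² = 145
v_rel×d = (-8)·(17) − (9)·(3) = -163
since m = R²·145 − (-163)²:  R² = (26569 + -5689) / 145 = 144
R = √144 = 12  ⇒  r_B = 12 − 4 = 8

rB=8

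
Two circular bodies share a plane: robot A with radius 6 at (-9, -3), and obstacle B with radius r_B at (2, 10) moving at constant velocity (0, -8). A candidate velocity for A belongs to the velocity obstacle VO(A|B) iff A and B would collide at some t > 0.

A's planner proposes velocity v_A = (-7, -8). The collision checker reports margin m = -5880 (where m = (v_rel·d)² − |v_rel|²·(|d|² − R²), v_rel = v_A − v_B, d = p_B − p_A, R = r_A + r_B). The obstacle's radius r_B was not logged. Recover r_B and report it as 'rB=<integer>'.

m = -5880
d = (11, 13);  v_rel = (-7, 0),  |v_rel|² = 49
v_rel×d = (-7)·(13) − (0)·(11) = -91
since m = R²·49 − (-91)²:  R² = (8281 + -5880) / 49 = 49
R = √49 = 7  ⇒  r_B = 7 − 6 = 1

rB=1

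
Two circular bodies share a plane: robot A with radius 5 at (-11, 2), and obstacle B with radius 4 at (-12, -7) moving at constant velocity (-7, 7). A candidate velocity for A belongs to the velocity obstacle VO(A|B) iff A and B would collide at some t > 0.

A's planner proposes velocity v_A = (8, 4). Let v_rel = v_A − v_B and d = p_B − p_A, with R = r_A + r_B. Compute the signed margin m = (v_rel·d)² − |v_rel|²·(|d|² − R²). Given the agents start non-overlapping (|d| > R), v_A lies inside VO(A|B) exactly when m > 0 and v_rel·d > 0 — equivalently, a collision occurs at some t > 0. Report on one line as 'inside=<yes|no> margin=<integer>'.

d = (-1, -9),  |d|² = 82;  R = 5+4 = 9,  c = 82−9² = 1
v_rel = (15, -3),  |v_rel|² = 234;  v_rel·d = (15)·(-1) + (-3)·(-9) = 12
234·t² − 24·t + 1 = 0  ⇒  m = 12² − 234·1 = -90
m = -90 < 0,  v_rel·d = 12 > 0  ⇒  outside

inside=no margin=-90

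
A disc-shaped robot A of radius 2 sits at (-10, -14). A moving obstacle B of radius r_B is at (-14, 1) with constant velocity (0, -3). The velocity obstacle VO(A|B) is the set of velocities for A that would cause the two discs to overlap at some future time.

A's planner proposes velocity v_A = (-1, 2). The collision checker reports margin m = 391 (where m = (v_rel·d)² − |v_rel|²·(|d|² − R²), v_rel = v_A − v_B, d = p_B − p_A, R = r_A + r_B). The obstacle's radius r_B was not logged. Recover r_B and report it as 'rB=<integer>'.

m = 391
d = (-4, 15);  v_rel = (-1, 5),  |v_rel|² = 26
v_rel×d = (-1)·(15) − (5)·(-4) = 5
since m = R²·26 − 5²:  R² = (25 + 391) / 26 = 16
R = √16 = 4  ⇒  r_B = 4 − 2 = 2

rB=2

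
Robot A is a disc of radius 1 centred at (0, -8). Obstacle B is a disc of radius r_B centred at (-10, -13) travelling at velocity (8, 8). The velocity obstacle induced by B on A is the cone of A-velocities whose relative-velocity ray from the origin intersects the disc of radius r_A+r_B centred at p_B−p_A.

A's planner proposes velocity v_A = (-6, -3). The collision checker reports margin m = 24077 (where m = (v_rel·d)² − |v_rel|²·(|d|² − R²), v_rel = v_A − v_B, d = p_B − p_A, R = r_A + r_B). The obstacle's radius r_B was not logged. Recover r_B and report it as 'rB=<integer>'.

m = 24077
d = (-10, -5);  v_rel = (-14, -11),  |v_rel|² = 317
v_rel×d = (-14)·(-5) − (-11)·(-10) = -40
since m = R²·317 − (-40)²:  R² = (1600 + 24077) / 317 = 81
R = √81 = 9  ⇒  r_B = 9 − 1 = 8

rB=8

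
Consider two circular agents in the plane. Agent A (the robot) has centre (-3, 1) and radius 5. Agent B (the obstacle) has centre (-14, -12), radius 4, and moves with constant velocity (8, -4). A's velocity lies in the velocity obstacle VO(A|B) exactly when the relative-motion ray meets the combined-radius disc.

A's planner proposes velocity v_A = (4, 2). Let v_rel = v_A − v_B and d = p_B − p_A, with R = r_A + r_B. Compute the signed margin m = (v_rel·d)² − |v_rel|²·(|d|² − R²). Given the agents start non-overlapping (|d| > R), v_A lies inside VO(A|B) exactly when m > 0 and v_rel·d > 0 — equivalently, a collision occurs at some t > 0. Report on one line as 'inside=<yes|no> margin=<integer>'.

d = (-11, -13),  |d|² = 290;  R = 5+4 = 9,  c = 290−9² = 209
v_rel = (-4, 6),  |v_rel|² = 52;  v_rel·d = (-4)·(-11) + (6)·(-13) = -34
52·t² + 68·t + 209 = 0  ⇒  m = (-34)² − 52·209 = -9712
m = -9712 < 0,  v_rel·d = -34 < 0  ⇒  outside

inside=no margin=-9712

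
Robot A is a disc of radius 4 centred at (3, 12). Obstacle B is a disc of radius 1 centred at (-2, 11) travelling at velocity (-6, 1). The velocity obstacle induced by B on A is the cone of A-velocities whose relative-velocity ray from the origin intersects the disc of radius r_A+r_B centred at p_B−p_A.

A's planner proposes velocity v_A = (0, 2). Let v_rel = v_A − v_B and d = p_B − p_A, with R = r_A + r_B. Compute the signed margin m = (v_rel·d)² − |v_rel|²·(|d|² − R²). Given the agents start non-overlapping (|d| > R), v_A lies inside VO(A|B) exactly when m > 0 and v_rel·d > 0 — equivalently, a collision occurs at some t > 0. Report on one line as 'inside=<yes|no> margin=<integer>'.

d = (-5, -1),  |d|² = 26;  R = 4+1 = 5,  c = 26−5² = 1
v_rel = (6, 1),  |v_rel|² = 37;  v_rel·d = (6)·(-5) + (1)·(-1) = -31
37·t² + 62·t + 1 = 0  ⇒  m = (-31)² − 37·1 = 924
m = 924 > 0,  v_rel·d = -31 < 0  ⇒  outside

inside=no margin=924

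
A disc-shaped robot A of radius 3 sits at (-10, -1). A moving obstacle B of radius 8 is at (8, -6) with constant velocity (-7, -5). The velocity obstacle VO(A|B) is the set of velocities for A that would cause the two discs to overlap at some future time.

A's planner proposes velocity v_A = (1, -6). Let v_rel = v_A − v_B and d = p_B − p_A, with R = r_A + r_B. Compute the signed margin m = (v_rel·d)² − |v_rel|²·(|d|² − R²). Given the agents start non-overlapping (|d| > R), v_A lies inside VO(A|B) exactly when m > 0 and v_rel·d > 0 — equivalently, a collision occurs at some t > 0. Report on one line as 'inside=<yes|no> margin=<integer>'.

d = (18, -5),  |d|² = 349;  R = 3+8 = 11,  c = 349−11² = 228
v_rel = (8, -1),  |v_rel|² = 65;  v_rel·d = (8)·(18) + (-1)·(-5) = 149
65·t² − 298·t + 228 = 0  ⇒  m = 149² − 65·228 = 7381
m = 7381 > 0,  v_rel·d = 149 > 0  ⇒  inside

inside=yes margin=7381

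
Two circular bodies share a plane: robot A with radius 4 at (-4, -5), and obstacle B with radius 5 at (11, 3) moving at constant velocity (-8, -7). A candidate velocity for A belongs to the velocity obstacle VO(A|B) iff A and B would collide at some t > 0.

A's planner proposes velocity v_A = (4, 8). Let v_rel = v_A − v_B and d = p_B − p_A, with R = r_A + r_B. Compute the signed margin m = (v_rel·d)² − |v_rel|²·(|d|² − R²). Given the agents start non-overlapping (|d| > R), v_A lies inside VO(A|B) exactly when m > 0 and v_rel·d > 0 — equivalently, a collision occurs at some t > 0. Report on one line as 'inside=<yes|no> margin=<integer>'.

d = (15, 8),  |d|² = 289;  R = 4+5 = 9,  c = 289−9² = 208
v_rel = (12, 15),  |v_rel|² = 369;  v_rel·d = (12)·(15) + (15)·(8) = 300
369·t² − 600·t + 208 = 0  ⇒  m = 300² − 369·208 = 13248
m = 13248 > 0,  v_rel·d = 300 > 0  ⇒  inside

inside=yes margin=13248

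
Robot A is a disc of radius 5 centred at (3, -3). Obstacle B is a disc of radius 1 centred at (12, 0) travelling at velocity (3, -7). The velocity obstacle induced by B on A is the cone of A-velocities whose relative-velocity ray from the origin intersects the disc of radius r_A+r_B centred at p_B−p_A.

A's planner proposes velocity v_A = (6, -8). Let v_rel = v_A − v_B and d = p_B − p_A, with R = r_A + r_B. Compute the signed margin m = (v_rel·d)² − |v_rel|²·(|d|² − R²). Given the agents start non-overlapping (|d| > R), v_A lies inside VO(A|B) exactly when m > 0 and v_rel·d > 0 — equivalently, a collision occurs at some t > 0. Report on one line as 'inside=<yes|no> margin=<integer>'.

d = (9, 3),  |d|² = 90;  R = 5+1 = 6,  c = 90−6² = 54
v_rel = (3, -1),  |v_rel|² = 10;  v_rel·d = (3)·(9) + (-1)·(3) = 24
10·t² − 48·t + 54 = 0  ⇒  m = 24² − 10·54 = 36
m = 36 > 0,  v_rel·d = 24 > 0  ⇒  inside

inside=yes margin=36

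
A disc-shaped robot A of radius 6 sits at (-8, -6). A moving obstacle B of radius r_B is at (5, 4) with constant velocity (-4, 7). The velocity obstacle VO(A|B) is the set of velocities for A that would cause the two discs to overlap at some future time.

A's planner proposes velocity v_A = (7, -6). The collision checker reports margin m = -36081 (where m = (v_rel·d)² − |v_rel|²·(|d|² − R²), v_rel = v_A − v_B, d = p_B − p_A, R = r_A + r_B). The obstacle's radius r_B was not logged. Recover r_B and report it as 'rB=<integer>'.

m = -36081
d = (13, 10);  v_rel = (11, -13),  |v_rel|² = 290
v_rel×d = (11)·(10) − (-13)·(13) = 279
since m = R²·290 − 279²:  R² = (77841 + -36081) / 290 = 144
R = √144 = 12  ⇒  r_B = 12 − 6 = 6

rB=6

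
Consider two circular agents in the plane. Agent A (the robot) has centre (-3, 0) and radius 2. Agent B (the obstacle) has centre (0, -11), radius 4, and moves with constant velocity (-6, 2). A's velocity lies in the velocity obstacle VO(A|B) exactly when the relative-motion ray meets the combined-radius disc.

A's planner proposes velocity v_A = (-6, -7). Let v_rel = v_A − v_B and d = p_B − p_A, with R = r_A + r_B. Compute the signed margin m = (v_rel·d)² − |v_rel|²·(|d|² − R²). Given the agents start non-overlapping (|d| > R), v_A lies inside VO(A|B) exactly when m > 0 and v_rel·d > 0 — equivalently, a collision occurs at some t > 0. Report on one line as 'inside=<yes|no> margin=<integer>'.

d = (3, -11),  |d|² = 130;  R = 2+4 = 6,  c = 130−6² = 94
v_rel = (0, -9),  |v_rel|² = 81;  v_rel·d = (0)·(3) + (-9)·(-11) = 99
81·t² − 198·t + 94 = 0  ⇒  m = 99² − 81·94 = 2187
m = 2187 > 0,  v_rel·d = 99 > 0  ⇒  inside

inside=yes margin=2187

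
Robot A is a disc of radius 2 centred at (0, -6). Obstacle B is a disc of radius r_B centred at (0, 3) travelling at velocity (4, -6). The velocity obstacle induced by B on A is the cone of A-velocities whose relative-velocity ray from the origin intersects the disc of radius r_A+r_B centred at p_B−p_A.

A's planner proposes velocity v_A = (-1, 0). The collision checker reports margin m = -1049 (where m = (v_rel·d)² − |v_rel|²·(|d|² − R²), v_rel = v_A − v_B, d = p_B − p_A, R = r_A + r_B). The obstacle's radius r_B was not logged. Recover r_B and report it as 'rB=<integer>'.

m = -1049
d = (0, 9);  v_rel = (-5, 6),  |v_rel|² = 61
v_rel×d = (-5)·(9) − (6)·(0) = -45
since m = R²·61 − (-45)²:  R² = (2025 + -1049) / 61 = 16
R = √16 = 4  ⇒  r_B = 4 − 2 = 2

rB=2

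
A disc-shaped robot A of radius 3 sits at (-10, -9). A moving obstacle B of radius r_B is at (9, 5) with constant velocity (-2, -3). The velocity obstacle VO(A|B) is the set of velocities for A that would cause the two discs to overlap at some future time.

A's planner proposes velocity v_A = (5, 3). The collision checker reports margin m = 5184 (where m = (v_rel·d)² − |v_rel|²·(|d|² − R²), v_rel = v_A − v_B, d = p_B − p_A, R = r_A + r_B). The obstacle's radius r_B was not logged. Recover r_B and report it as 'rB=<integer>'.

m = 5184
d = (19, 14);  v_rel = (7, 6),  |v_rel|² = 85
v_rel×d = (7)·(14) − (6)·(19) = -16
since m = R²·85 − (-16)²:  R² = (256 + 5184) / 85 = 64
R = √64 = 8  ⇒  r_B = 8 − 3 = 5

rB=5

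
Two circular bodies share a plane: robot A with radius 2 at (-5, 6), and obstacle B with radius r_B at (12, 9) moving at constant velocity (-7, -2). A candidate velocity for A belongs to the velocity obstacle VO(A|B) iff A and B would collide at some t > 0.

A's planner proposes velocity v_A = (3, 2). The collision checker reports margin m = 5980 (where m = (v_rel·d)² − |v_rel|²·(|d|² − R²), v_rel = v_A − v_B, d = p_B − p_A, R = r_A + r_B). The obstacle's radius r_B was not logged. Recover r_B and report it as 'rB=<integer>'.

m = 5980
d = (17, 3);  v_rel = (10, 4),  |v_rel|² = 116
v_rel×d = (10)·(3) − (4)·(17) = -38
since m = R²·116 − (-38)²:  R² = (1444 + 5980) / 116 = 64
R = √64 = 8  ⇒  r_B = 8 − 2 = 6

rB=6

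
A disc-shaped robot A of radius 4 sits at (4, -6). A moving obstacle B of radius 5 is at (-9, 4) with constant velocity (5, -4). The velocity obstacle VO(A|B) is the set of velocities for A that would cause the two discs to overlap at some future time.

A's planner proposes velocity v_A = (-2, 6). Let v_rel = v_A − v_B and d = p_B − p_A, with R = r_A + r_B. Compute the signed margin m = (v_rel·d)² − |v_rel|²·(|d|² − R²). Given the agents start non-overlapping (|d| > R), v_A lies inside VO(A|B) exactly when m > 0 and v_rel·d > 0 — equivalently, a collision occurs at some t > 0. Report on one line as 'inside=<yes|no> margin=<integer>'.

d = (-13, 10),  |d|² = 269;  R = 4+5 = 9,  c = 269−9² = 188
v_rel = (-7, 10),  |v_rel|² = 149;  v_rel·d = (-7)·(-13) + (10)·(10) = 191
149·t² − 382·t + 188 = 0  ⇒  m = 191² − 149·188 = 8469
m = 8469 > 0,  v_rel·d = 191 > 0  ⇒  inside

inside=yes margin=8469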